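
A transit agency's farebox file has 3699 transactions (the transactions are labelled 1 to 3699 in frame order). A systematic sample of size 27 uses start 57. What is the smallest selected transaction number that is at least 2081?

k = 3699/27 = 137
Steps past start: ⌈(2081 − 57)/137⌉ = ⌈2024/137⌉ = 15
Selected transaction: 57 + 15×137 = 2112

2112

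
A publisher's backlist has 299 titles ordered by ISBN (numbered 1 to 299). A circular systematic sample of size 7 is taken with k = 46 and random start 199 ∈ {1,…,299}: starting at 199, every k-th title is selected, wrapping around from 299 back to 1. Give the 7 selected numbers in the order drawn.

Selection 1: 199
Selection 2: 199 + 46 = 245
Selection 3: 245 + 46 = 291
Selection 4: 291 + 46 = 337 → 337 − 299 = 38
Selection 5: 38 + 46 = 84
Selection 6: 84 + 46 = 130
Selection 7: 130 + 46 = 176

199, 245, 291, 38, 84, 130, 176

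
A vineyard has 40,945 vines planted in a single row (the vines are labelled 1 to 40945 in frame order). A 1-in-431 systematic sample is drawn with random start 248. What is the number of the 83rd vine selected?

35590

k = 431
83rd selection = r + (83−1)·k = 248 + 82×431 = 248 + 35342 = 35590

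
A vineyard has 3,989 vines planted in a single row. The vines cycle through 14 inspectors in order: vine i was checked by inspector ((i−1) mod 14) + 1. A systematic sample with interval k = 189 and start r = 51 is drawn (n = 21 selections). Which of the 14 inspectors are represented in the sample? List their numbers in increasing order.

2, 9

Consecutive selections differ by k = 189, so their inspector numbers differ by 189 mod 14 = 7.
gcd(189, 14) = 7, so the sample visits 14/7 = 2 distinct residues mod 14.
Start 51 is inspector 9; the inspectors hit are 2, 9.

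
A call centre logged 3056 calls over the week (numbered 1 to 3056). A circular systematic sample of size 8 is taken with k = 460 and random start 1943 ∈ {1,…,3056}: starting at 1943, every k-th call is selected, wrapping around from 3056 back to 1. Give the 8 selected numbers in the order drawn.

Selection 1: 1943
Selection 2: 1943 + 460 = 2403
Selection 3: 2403 + 460 = 2863
Selection 4: 2863 + 460 = 3323 → 3323 − 3056 = 267
Selection 5: 267 + 460 = 727
Selection 6: 727 + 460 = 1187
Selection 7: 1187 + 460 = 1647
Selection 8: 1647 + 460 = 2107

1943, 2403, 2863, 267, 727, 1187, 1647, 2107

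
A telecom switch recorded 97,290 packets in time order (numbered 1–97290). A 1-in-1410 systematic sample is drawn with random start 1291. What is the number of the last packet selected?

k = 1410
69th selection = r + (69−1)·k = 1291 + 68×1410 = 1291 + 95880 = 97171

97171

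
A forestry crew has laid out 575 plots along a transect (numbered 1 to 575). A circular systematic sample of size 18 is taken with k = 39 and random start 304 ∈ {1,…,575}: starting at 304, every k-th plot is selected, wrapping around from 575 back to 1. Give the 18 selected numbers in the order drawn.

Selection 1: 304
Selection 2: 304 + 39 = 343
Selection 3: 343 + 39 = 382
Selection 4: 382 + 39 = 421
Selection 5: 421 + 39 = 460
Selection 6: 460 + 39 = 499
Selection 7: 499 + 39 = 538
Selection 8: 538 + 39 = 577 → 577 − 575 = 2
Selection 9: 2 + 39 = 41
Selection 10: 41 + 39 = 80
Selection 11: 80 + 39 = 119
Selection 12: 119 + 39 = 158
Selection 13: 158 + 39 = 197
Selection 14: 197 + 39 = 236
Selection 15: 236 + 39 = 275
Selection 16: 275 + 39 = 314
Selection 17: 314 + 39 = 353
Selection 18: 353 + 39 = 392

304, 343, 382, 421, 460, 499, 538, 2, 41, 80, 119, 158, 197, 236, 275, 314, 353, 392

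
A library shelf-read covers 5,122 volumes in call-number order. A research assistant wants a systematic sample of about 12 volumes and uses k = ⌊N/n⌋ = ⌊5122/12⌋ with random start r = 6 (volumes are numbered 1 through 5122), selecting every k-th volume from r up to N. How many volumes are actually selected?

k = ⌊5122/12⌋ = 426
Achieved size = ⌊(5122 − 6)/426⌋ + 1 = ⌊5116/426⌋ + 1 = 12 + 1 = 13
(last selection: 6 + 12×426 = 5118 ≤ 5122; next would be 5544 > 5122)

13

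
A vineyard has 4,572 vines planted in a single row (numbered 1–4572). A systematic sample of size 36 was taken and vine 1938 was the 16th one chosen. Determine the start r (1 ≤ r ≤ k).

k = 4572/36 = 127
r = 1938 − (16−1)×127 = 1938 − 1905 = 33

33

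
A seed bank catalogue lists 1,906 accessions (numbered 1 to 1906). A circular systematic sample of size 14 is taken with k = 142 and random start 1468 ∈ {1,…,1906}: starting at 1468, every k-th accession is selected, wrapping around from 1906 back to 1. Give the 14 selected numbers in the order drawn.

Selection 1: 1468
Selection 2: 1468 + 142 = 1610
Selection 3: 1610 + 142 = 1752
Selection 4: 1752 + 142 = 1894
Selection 5: 1894 + 142 = 2036 → 2036 − 1906 = 130
Selection 6: 130 + 142 = 272
Selection 7: 272 + 142 = 414
Selection 8: 414 + 142 = 556
Selection 9: 556 + 142 = 698
Selection 10: 698 + 142 = 840
Selection 11: 840 + 142 = 982
Selection 12: 982 + 142 = 1124
Selection 13: 1124 + 142 = 1266
Selection 14: 1266 + 142 = 1408

1468, 1610, 1752, 1894, 130, 272, 414, 556, 698, 840, 982, 1124, 1266, 1408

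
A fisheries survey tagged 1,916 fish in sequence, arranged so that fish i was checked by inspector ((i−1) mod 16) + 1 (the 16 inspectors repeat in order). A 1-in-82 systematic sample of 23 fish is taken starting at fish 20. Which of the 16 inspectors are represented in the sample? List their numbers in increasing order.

2, 4, 6, 8, 10, 12, 14, 16

Consecutive selections differ by k = 82, so their inspector numbers differ by 82 mod 16 = 2.
gcd(82, 16) = 2, so the sample visits 16/2 = 8 distinct residues mod 16.
Start 20 is inspector 4; the inspectors hit are 2, 4, 6, 8, 10, 12, 14, 16.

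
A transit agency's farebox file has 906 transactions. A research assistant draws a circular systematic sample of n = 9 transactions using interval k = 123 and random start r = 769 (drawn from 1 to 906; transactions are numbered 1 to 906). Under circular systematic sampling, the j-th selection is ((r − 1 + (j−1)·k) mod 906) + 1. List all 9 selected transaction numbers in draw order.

769, 892, 109, 232, 355, 478, 601, 724, 847

Selection 1: 769
Selection 2: 769 + 123 = 892
Selection 3: 892 + 123 = 1015 → 1015 − 906 = 109
Selection 4: 109 + 123 = 232
Selection 5: 232 + 123 = 355
Selection 6: 355 + 123 = 478
Selection 7: 478 + 123 = 601
Selection 8: 601 + 123 = 724
Selection 9: 724 + 123 = 847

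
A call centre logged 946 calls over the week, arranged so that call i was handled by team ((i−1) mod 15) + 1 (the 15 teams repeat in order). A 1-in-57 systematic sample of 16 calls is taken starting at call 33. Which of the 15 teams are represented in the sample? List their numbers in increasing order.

Consecutive selections differ by k = 57, so their team numbers differ by 57 mod 15 = 12.
gcd(57, 15) = 3, so the sample visits 15/3 = 5 distinct residues mod 15.
Start 33 is team 3; the teams hit are 3, 6, 9, 12, 15.

3, 6, 9, 12, 15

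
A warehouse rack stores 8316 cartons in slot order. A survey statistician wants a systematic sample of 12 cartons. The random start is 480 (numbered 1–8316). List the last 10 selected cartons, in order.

k = N/n = 8316/12 = 693
3rd selection = 480 + 2×693 = 1866
4th: 1866 + 693 = 2559
5th: 2559 + 693 = 3252
6th: 3252 + 693 = 3945
7th: 3945 + 693 = 4638
8th: 4638 + 693 = 5331
9th: 5331 + 693 = 6024
10th: 6024 + 693 = 6717
11th: 6717 + 693 = 7410
12th: 7410 + 693 = 8103

1866, 2559, 3252, 3945, 4638, 5331, 6024, 6717, 7410, 8103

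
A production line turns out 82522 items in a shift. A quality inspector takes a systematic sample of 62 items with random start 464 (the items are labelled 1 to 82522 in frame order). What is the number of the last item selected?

81655

k = 82522/62 = 1331
62nd selection = r + (62−1)·k = 464 + 61×1331 = 464 + 81191 = 81655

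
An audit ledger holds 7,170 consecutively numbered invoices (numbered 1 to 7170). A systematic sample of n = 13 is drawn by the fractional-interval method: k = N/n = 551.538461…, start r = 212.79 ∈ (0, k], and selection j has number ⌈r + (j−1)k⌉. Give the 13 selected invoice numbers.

213, 765, 1316, 1868, 2419, 2971, 3523, 4074, 4626, 5177, 5729, 6280, 6832

j=1: r + 0k = 212.79 → ⌈·⌉ = 213
j=2: r + 1k = 764.328461… → ⌈·⌉ = 765
j=3: r + 2k = 1315.866923… → ⌈·⌉ = 1316
j=4: r + 3k = 1867.405384… → ⌈·⌉ = 1868
j=5: r + 4k = 2418.943846… → ⌈·⌉ = 2419
j=6: r + 5k = 2970.482307… → ⌈·⌉ = 2971
j=7: r + 6k = 3522.020769… → ⌈·⌉ = 3523
j=8: r + 7k = 4073.559230… → ⌈·⌉ = 4074
j=9: r + 8k = 4625.097692… → ⌈·⌉ = 4626
j=10: r + 9k = 5176.636153… → ⌈·⌉ = 5177
j=11: r + 10k = 5728.174615… → ⌈·⌉ = 5729
j=12: r + 11k = 6279.713076… → ⌈·⌉ = 6280
j=13: r + 12k = 6831.251538… → ⌈·⌉ = 6832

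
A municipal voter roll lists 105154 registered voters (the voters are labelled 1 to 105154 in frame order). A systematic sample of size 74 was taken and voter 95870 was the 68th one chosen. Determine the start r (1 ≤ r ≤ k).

663

k = 105154/74 = 1421
r = 95870 − (68−1)×1421 = 95870 − 95207 = 663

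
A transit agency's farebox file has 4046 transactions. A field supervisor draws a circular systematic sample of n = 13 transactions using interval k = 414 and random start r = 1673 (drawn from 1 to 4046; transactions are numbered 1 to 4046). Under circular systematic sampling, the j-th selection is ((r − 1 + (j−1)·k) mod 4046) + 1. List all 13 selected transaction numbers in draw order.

Selection 1: 1673
Selection 2: 1673 + 414 = 2087
Selection 3: 2087 + 414 = 2501
Selection 4: 2501 + 414 = 2915
Selection 5: 2915 + 414 = 3329
Selection 6: 3329 + 414 = 3743
Selection 7: 3743 + 414 = 4157 → 4157 − 4046 = 111
Selection 8: 111 + 414 = 525
Selection 9: 525 + 414 = 939
Selection 10: 939 + 414 = 1353
Selection 11: 1353 + 414 = 1767
Selection 12: 1767 + 414 = 2181
Selection 13: 2181 + 414 = 2595

1673, 2087, 2501, 2915, 3329, 3743, 111, 525, 939, 1353, 1767, 2181, 2595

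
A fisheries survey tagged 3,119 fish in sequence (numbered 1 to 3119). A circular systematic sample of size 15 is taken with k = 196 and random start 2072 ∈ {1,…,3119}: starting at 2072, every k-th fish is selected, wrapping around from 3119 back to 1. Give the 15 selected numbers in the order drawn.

2072, 2268, 2464, 2660, 2856, 3052, 129, 325, 521, 717, 913, 1109, 1305, 1501, 1697

Selection 1: 2072
Selection 2: 2072 + 196 = 2268
Selection 3: 2268 + 196 = 2464
Selection 4: 2464 + 196 = 2660
Selection 5: 2660 + 196 = 2856
Selection 6: 2856 + 196 = 3052
Selection 7: 3052 + 196 = 3248 → 3248 − 3119 = 129
Selection 8: 129 + 196 = 325
Selection 9: 325 + 196 = 521
Selection 10: 521 + 196 = 717
Selection 11: 717 + 196 = 913
Selection 12: 913 + 196 = 1109
Selection 13: 1109 + 196 = 1305
Selection 14: 1305 + 196 = 1501
Selection 15: 1501 + 196 = 1697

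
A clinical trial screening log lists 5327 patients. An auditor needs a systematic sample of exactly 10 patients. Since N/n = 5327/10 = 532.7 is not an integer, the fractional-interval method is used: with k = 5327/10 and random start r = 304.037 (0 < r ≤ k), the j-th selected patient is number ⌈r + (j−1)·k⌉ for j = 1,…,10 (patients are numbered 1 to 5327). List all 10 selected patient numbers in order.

305, 837, 1370, 1903, 2435, 2968, 3501, 4033, 4566, 5099

j=1: r + 0k = 304.037 → ⌈·⌉ = 305
j=2: r + 1k = 836.737 → ⌈·⌉ = 837
j=3: r + 2k = 1369.437 → ⌈·⌉ = 1370
j=4: r + 3k = 1902.137 → ⌈·⌉ = 1903
j=5: r + 4k = 2434.837 → ⌈·⌉ = 2435
j=6: r + 5k = 2967.537 → ⌈·⌉ = 2968
j=7: r + 6k = 3500.237 → ⌈·⌉ = 3501
j=8: r + 7k = 4032.937 → ⌈·⌉ = 4033
j=9: r + 8k = 4565.637 → ⌈·⌉ = 4566
j=10: r + 9k = 5098.337 → ⌈·⌉ = 5099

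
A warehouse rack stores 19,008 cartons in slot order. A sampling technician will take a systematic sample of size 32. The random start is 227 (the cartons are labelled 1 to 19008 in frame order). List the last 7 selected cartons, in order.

15077, 15671, 16265, 16859, 17453, 18047, 18641

k = N/n = 19008/32 = 594
26th selection = 227 + 25×594 = 15077
27th: 15077 + 594 = 15671
28th: 15671 + 594 = 16265
29th: 16265 + 594 = 16859
30th: 16859 + 594 = 17453
31st: 17453 + 594 = 18047
32nd: 18047 + 594 = 18641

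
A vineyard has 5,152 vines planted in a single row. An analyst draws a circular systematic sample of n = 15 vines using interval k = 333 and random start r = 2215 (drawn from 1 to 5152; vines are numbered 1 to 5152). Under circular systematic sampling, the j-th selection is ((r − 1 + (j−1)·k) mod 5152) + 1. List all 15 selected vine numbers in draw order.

2215, 2548, 2881, 3214, 3547, 3880, 4213, 4546, 4879, 60, 393, 726, 1059, 1392, 1725

Selection 1: 2215
Selection 2: 2215 + 333 = 2548
Selection 3: 2548 + 333 = 2881
Selection 4: 2881 + 333 = 3214
Selection 5: 3214 + 333 = 3547
Selection 6: 3547 + 333 = 3880
Selection 7: 3880 + 333 = 4213
Selection 8: 4213 + 333 = 4546
Selection 9: 4546 + 333 = 4879
Selection 10: 4879 + 333 = 5212 → 5212 − 5152 = 60
Selection 11: 60 + 333 = 393
Selection 12: 393 + 333 = 726
Selection 13: 726 + 333 = 1059
Selection 14: 1059 + 333 = 1392
Selection 15: 1392 + 333 = 1725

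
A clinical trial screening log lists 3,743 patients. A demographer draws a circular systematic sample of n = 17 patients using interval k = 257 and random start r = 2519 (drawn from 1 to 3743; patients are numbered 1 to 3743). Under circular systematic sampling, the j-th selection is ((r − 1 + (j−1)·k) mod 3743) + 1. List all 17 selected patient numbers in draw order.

Selection 1: 2519
Selection 2: 2519 + 257 = 2776
Selection 3: 2776 + 257 = 3033
Selection 4: 3033 + 257 = 3290
Selection 5: 3290 + 257 = 3547
Selection 6: 3547 + 257 = 3804 → 3804 − 3743 = 61
Selection 7: 61 + 257 = 318
Selection 8: 318 + 257 = 575
Selection 9: 575 + 257 = 832
Selection 10: 832 + 257 = 1089
Selection 11: 1089 + 257 = 1346
Selection 12: 1346 + 257 = 1603
Selection 13: 1603 + 257 = 1860
Selection 14: 1860 + 257 = 2117
Selection 15: 2117 + 257 = 2374
Selection 16: 2374 + 257 = 2631
Selection 17: 2631 + 257 = 2888

2519, 2776, 3033, 3290, 3547, 61, 318, 575, 832, 1089, 1346, 1603, 1860, 2117, 2374, 2631, 2888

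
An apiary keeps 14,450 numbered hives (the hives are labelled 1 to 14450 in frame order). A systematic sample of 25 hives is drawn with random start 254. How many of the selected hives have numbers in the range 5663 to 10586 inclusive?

8

k = 14450/25 = 578
First selection ≥ 5663: 254 + ⌈(5663−254)/578⌉·578 = 254 + 10×578 = 6034
Last selection ≤ 10586: 254 + ⌊(10586−254)/578⌋·578 = 254 + 17×578 = 10080
Count = 17 − 10 + 1 = 8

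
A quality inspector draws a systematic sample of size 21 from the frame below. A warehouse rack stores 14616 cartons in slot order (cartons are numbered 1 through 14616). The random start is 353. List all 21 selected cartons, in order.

k = N/n = 14616/21 = 696
carton 1: 353
carton 2: 353 + 696 = 1049
carton 3: 1049 + 696 = 1745
carton 4: 1745 + 696 = 2441
carton 5: 2441 + 696 = 3137
carton 6: 3137 + 696 = 3833
carton 7: 3833 + 696 = 4529
carton 8: 4529 + 696 = 5225
carton 9: 5225 + 696 = 5921
carton 10: 5921 + 696 = 6617
carton 11: 6617 + 696 = 7313
carton 12: 7313 + 696 = 8009
carton 13: 8009 + 696 = 8705
carton 14: 8705 + 696 = 9401
carton 15: 9401 + 696 = 10097
carton 16: 10097 + 696 = 10793
carton 17: 10793 + 696 = 11489
carton 18: 11489 + 696 = 12185
carton 19: 12185 + 696 = 12881
carton 20: 12881 + 696 = 13577
carton 21: 13577 + 696 = 14273

353, 1049, 1745, 2441, 3137, 3833, 4529, 5225, 5921, 6617, 7313, 8009, 8705, 9401, 10097, 10793, 11489, 12185, 12881, 13577, 14273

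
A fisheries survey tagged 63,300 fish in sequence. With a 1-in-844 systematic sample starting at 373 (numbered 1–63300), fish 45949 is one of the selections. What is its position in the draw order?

55

k = 844
position = (45949 − 373)/844 + 1 = 45576/844 + 1 = 54 + 1 = 55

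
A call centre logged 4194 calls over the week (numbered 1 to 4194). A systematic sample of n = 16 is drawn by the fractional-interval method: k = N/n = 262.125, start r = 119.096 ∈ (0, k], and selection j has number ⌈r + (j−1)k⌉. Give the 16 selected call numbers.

j=1: r + 0k = 119.096 → ⌈·⌉ = 120
j=2: r + 1k = 381.221 → ⌈·⌉ = 382
j=3: r + 2k = 643.346 → ⌈·⌉ = 644
j=4: r + 3k = 905.471 → ⌈·⌉ = 906
j=5: r + 4k = 1167.596 → ⌈·⌉ = 1168
j=6: r + 5k = 1429.721 → ⌈·⌉ = 1430
j=7: r + 6k = 1691.846 → ⌈·⌉ = 1692
j=8: r + 7k = 1953.971 → ⌈·⌉ = 1954
j=9: r + 8k = 2216.096 → ⌈·⌉ = 2217
j=10: r + 9k = 2478.221 → ⌈·⌉ = 2479
j=11: r + 10k = 2740.346 → ⌈·⌉ = 2741
j=12: r + 11k = 3002.471 → ⌈·⌉ = 3003
j=13: r + 12k = 3264.596 → ⌈·⌉ = 3265
j=14: r + 13k = 3526.721 → ⌈·⌉ = 3527
j=15: r + 14k = 3788.846 → ⌈·⌉ = 3789
j=16: r + 15k = 4050.971 → ⌈·⌉ = 4051

120, 382, 644, 906, 1168, 1430, 1692, 1954, 2217, 2479, 2741, 3003, 3265, 3527, 3789, 4051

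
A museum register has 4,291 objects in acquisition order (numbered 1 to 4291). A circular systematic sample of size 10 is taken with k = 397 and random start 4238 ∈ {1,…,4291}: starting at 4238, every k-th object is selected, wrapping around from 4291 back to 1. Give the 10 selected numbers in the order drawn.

Selection 1: 4238
Selection 2: 4238 + 397 = 4635 → 4635 − 4291 = 344
Selection 3: 344 + 397 = 741
Selection 4: 741 + 397 = 1138
Selection 5: 1138 + 397 = 1535
Selection 6: 1535 + 397 = 1932
Selection 7: 1932 + 397 = 2329
Selection 8: 2329 + 397 = 2726
Selection 9: 2726 + 397 = 3123
Selection 10: 3123 + 397 = 3520

4238, 344, 741, 1138, 1535, 1932, 2329, 2726, 3123, 3520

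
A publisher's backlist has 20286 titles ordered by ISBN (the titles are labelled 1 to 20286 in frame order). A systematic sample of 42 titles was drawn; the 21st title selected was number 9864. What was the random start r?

k = 20286/42 = 483
r = 9864 − (21−1)×483 = 9864 − 9660 = 204

204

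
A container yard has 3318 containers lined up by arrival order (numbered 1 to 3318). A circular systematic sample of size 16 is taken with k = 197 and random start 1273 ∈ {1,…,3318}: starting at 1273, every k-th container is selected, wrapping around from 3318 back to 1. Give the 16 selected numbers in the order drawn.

Selection 1: 1273
Selection 2: 1273 + 197 = 1470
Selection 3: 1470 + 197 = 1667
Selection 4: 1667 + 197 = 1864
Selection 5: 1864 + 197 = 2061
Selection 6: 2061 + 197 = 2258
Selection 7: 2258 + 197 = 2455
Selection 8: 2455 + 197 = 2652
Selection 9: 2652 + 197 = 2849
Selection 10: 2849 + 197 = 3046
Selection 11: 3046 + 197 = 3243
Selection 12: 3243 + 197 = 3440 → 3440 − 3318 = 122
Selection 13: 122 + 197 = 319
Selection 14: 319 + 197 = 516
Selection 15: 516 + 197 = 713
Selection 16: 713 + 197 = 910

1273, 1470, 1667, 1864, 2061, 2258, 2455, 2652, 2849, 3046, 3243, 122, 319, 516, 713, 910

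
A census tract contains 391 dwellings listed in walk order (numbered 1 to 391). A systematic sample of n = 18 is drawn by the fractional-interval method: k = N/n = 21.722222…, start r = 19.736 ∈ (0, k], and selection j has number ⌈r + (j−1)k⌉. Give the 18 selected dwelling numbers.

j=1: r + 0k = 19.736 → ⌈·⌉ = 20
j=2: r + 1k = 41.458222… → ⌈·⌉ = 42
j=3: r + 2k = 63.180444… → ⌈·⌉ = 64
j=4: r + 3k = 84.902666… → ⌈·⌉ = 85
j=5: r + 4k = 106.624888… → ⌈·⌉ = 107
j=6: r + 5k = 128.347111… → ⌈·⌉ = 129
j=7: r + 6k = 150.069333… → ⌈·⌉ = 151
j=8: r + 7k = 171.791555… → ⌈·⌉ = 172
j=9: r + 8k = 193.513777… → ⌈·⌉ = 194
j=10: r + 9k = 215.236 → ⌈·⌉ = 216
j=11: r + 10k = 236.958222… → ⌈·⌉ = 237
j=12: r + 11k = 258.680444… → ⌈·⌉ = 259
j=13: r + 12k = 280.402666… → ⌈·⌉ = 281
j=14: r + 13k = 302.124888… → ⌈·⌉ = 303
j=15: r + 14k = 323.847111… → ⌈·⌉ = 324
j=16: r + 15k = 345.569333… → ⌈·⌉ = 346
j=17: r + 16k = 367.291555… → ⌈·⌉ = 368
j=18: r + 17k = 389.013777… → ⌈·⌉ = 390

20, 42, 64, 85, 107, 129, 151, 172, 194, 216, 237, 259, 281, 303, 324, 346, 368, 390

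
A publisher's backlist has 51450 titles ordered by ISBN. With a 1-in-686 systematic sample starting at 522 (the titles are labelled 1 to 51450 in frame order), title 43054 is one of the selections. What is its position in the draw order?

63

k = 686
position = (43054 − 522)/686 + 1 = 42532/686 + 1 = 62 + 1 = 63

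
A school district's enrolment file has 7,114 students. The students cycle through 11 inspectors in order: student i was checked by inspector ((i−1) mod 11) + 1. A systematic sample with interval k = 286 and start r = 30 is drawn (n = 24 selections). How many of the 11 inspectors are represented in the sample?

1

Consecutive selections differ by k = 286, so their inspector numbers differ by 286 mod 11 = 0.
gcd(286, 11) = 11, so the sample visits 11/11 = 1 distinct residues mod 11.
Start 30 is inspector 8; the inspectors hit are 8.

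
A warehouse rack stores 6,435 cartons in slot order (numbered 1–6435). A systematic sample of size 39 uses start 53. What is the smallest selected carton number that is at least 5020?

k = 6435/39 = 165
Steps past start: ⌈(5020 − 53)/165⌉ = ⌈4967/165⌉ = 31
Selected carton: 53 + 31×165 = 5168

5168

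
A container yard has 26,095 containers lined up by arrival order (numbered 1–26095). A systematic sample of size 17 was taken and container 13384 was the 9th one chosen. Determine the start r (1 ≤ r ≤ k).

k = 26095/17 = 1535
r = 13384 − (9−1)×1535 = 13384 − 12280 = 1104

1104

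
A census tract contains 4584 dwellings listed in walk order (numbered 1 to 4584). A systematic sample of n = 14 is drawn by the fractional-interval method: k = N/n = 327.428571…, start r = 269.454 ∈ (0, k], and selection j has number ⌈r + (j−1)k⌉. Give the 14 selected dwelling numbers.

270, 597, 925, 1252, 1580, 1907, 2235, 2562, 2889, 3217, 3544, 3872, 4199, 4527

j=1: r + 0k = 269.454 → ⌈·⌉ = 270
j=2: r + 1k = 596.882571… → ⌈·⌉ = 597
j=3: r + 2k = 924.311142… → ⌈·⌉ = 925
j=4: r + 3k = 1251.739714… → ⌈·⌉ = 1252
j=5: r + 4k = 1579.168285… → ⌈·⌉ = 1580
j=6: r + 5k = 1906.596857… → ⌈·⌉ = 1907
j=7: r + 6k = 2234.025428… → ⌈·⌉ = 2235
j=8: r + 7k = 2561.454 → ⌈·⌉ = 2562
j=9: r + 8k = 2888.882571… → ⌈·⌉ = 2889
j=10: r + 9k = 3216.311142… → ⌈·⌉ = 3217
j=11: r + 10k = 3543.739714… → ⌈·⌉ = 3544
j=12: r + 11k = 3871.168285… → ⌈·⌉ = 3872
j=13: r + 12k = 4198.596857… → ⌈·⌉ = 4199
j=14: r + 13k = 4526.025428… → ⌈·⌉ = 4527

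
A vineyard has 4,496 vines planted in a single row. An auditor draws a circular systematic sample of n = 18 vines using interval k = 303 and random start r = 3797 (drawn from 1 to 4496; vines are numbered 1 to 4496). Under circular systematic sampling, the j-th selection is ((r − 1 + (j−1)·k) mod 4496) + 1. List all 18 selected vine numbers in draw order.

Selection 1: 3797
Selection 2: 3797 + 303 = 4100
Selection 3: 4100 + 303 = 4403
Selection 4: 4403 + 303 = 4706 → 4706 − 4496 = 210
Selection 5: 210 + 303 = 513
Selection 6: 513 + 303 = 816
Selection 7: 816 + 303 = 1119
Selection 8: 1119 + 303 = 1422
Selection 9: 1422 + 303 = 1725
Selection 10: 1725 + 303 = 2028
Selection 11: 2028 + 303 = 2331
Selection 12: 2331 + 303 = 2634
Selection 13: 2634 + 303 = 2937
Selection 14: 2937 + 303 = 3240
Selection 15: 3240 + 303 = 3543
Selection 16: 3543 + 303 = 3846
Selection 17: 3846 + 303 = 4149
Selection 18: 4149 + 303 = 4452

3797, 4100, 4403, 210, 513, 816, 1119, 1422, 1725, 2028, 2331, 2634, 2937, 3240, 3543, 3846, 4149, 4452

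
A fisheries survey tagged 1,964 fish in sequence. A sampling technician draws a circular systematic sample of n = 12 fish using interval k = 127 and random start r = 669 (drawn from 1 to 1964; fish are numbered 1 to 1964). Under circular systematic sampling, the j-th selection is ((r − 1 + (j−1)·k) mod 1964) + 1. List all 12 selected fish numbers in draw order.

669, 796, 923, 1050, 1177, 1304, 1431, 1558, 1685, 1812, 1939, 102

Selection 1: 669
Selection 2: 669 + 127 = 796
Selection 3: 796 + 127 = 923
Selection 4: 923 + 127 = 1050
Selection 5: 1050 + 127 = 1177
Selection 6: 1177 + 127 = 1304
Selection 7: 1304 + 127 = 1431
Selection 8: 1431 + 127 = 1558
Selection 9: 1558 + 127 = 1685
Selection 10: 1685 + 127 = 1812
Selection 11: 1812 + 127 = 1939
Selection 12: 1939 + 127 = 2066 → 2066 − 1964 = 102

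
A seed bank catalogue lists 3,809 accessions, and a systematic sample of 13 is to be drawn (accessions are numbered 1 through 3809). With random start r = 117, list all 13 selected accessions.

117, 410, 703, 996, 1289, 1582, 1875, 2168, 2461, 2754, 3047, 3340, 3633

k = N/n = 3809/13 = 293
accession 1: 117
accession 2: 117 + 293 = 410
accession 3: 410 + 293 = 703
accession 4: 703 + 293 = 996
accession 5: 996 + 293 = 1289
accession 6: 1289 + 293 = 1582
accession 7: 1582 + 293 = 1875
accession 8: 1875 + 293 = 2168
accession 9: 2168 + 293 = 2461
accession 10: 2461 + 293 = 2754
accession 11: 2754 + 293 = 3047
accession 12: 3047 + 293 = 3340
accession 13: 3340 + 293 = 3633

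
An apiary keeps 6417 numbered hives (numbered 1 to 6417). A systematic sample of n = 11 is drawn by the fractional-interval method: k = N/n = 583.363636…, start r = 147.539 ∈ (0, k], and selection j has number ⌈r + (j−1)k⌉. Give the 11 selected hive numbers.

148, 731, 1315, 1898, 2481, 3065, 3648, 4232, 4815, 5398, 5982

j=1: r + 0k = 147.539 → ⌈·⌉ = 148
j=2: r + 1k = 730.902636… → ⌈·⌉ = 731
j=3: r + 2k = 1314.266272… → ⌈·⌉ = 1315
j=4: r + 3k = 1897.629909… → ⌈·⌉ = 1898
j=5: r + 4k = 2480.993545… → ⌈·⌉ = 2481
j=6: r + 5k = 3064.357181… → ⌈·⌉ = 3065
j=7: r + 6k = 3647.720818… → ⌈·⌉ = 3648
j=8: r + 7k = 4231.084454… → ⌈·⌉ = 4232
j=9: r + 8k = 4814.448090… → ⌈·⌉ = 4815
j=10: r + 9k = 5397.811727… → ⌈·⌉ = 5398
j=11: r + 10k = 5981.175363… → ⌈·⌉ = 5982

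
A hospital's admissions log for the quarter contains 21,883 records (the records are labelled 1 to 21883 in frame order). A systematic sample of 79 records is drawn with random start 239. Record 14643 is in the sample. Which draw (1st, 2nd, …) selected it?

53

k = 21883/79 = 277
position = (14643 − 239)/277 + 1 = 14404/277 + 1 = 52 + 1 = 53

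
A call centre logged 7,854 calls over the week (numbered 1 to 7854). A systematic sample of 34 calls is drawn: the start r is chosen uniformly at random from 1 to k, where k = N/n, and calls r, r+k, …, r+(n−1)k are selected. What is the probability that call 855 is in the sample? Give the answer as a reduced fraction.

k = 7854/34 = 231.
Call 855 is selected iff r ≡ 855 (mod 231); exactly one such r in {1,…,231}.
Inclusion probability = 1/231.

1/231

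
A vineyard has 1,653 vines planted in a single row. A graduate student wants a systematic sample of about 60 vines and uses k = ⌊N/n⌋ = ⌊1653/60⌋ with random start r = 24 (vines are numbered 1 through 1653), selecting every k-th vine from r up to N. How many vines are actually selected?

k = ⌊1653/60⌋ = 27
Achieved size = ⌊(1653 − 24)/27⌋ + 1 = ⌊1629/27⌋ + 1 = 60 + 1 = 61
(last selection: 24 + 60×27 = 1644 ≤ 1653; next would be 1671 > 1653)

61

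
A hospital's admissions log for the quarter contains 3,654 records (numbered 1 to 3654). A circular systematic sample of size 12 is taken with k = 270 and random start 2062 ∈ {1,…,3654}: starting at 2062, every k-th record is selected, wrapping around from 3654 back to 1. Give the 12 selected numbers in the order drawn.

Selection 1: 2062
Selection 2: 2062 + 270 = 2332
Selection 3: 2332 + 270 = 2602
Selection 4: 2602 + 270 = 2872
Selection 5: 2872 + 270 = 3142
Selection 6: 3142 + 270 = 3412
Selection 7: 3412 + 270 = 3682 → 3682 − 3654 = 28
Selection 8: 28 + 270 = 298
Selection 9: 298 + 270 = 568
Selection 10: 568 + 270 = 838
Selection 11: 838 + 270 = 1108
Selection 12: 1108 + 270 = 1378

2062, 2332, 2602, 2872, 3142, 3412, 28, 298, 568, 838, 1108, 1378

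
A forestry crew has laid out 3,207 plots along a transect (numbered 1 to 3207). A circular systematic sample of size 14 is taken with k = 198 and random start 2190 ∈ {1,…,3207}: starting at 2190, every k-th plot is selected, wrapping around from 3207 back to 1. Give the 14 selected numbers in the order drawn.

Selection 1: 2190
Selection 2: 2190 + 198 = 2388
Selection 3: 2388 + 198 = 2586
Selection 4: 2586 + 198 = 2784
Selection 5: 2784 + 198 = 2982
Selection 6: 2982 + 198 = 3180
Selection 7: 3180 + 198 = 3378 → 3378 − 3207 = 171
Selection 8: 171 + 198 = 369
Selection 9: 369 + 198 = 567
Selection 10: 567 + 198 = 765
Selection 11: 765 + 198 = 963
Selection 12: 963 + 198 = 1161
Selection 13: 1161 + 198 = 1359
Selection 14: 1359 + 198 = 1557

2190, 2388, 2586, 2784, 2982, 3180, 171, 369, 567, 765, 963, 1161, 1359, 1557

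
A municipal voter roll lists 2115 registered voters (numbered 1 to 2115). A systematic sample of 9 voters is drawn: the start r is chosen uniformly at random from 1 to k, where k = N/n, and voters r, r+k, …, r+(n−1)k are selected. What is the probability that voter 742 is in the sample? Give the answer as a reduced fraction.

1/235

k = 2115/9 = 235.
Voter 742 is selected iff r ≡ 742 (mod 235); exactly one such r in {1,…,235}.
Inclusion probability = 1/235.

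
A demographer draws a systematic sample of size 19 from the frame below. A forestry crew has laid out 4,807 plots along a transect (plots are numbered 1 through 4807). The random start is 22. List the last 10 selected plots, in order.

k = N/n = 4807/19 = 253
10th selection = 22 + 9×253 = 2299
11th: 2299 + 253 = 2552
12th: 2552 + 253 = 2805
13th: 2805 + 253 = 3058
14th: 3058 + 253 = 3311
15th: 3311 + 253 = 3564
16th: 3564 + 253 = 3817
17th: 3817 + 253 = 4070
18th: 4070 + 253 = 4323
19th: 4323 + 253 = 4576

2299, 2552, 2805, 3058, 3311, 3564, 3817, 4070, 4323, 4576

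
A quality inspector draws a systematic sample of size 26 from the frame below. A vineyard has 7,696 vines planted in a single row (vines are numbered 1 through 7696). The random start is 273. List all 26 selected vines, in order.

273, 569, 865, 1161, 1457, 1753, 2049, 2345, 2641, 2937, 3233, 3529, 3825, 4121, 4417, 4713, 5009, 5305, 5601, 5897, 6193, 6489, 6785, 7081, 7377, 7673

k = N/n = 7696/26 = 296
vine 1: 273
vine 2: 273 + 296 = 569
vine 3: 569 + 296 = 865
vine 4: 865 + 296 = 1161
vine 5: 1161 + 296 = 1457
vine 6: 1457 + 296 = 1753
vine 7: 1753 + 296 = 2049
vine 8: 2049 + 296 = 2345
vine 9: 2345 + 296 = 2641
vine 10: 2641 + 296 = 2937
vine 11: 2937 + 296 = 3233
vine 12: 3233 + 296 = 3529
vine 13: 3529 + 296 = 3825
vine 14: 3825 + 296 = 4121
vine 15: 4121 + 296 = 4417
vine 16: 4417 + 296 = 4713
vine 17: 4713 + 296 = 5009
vine 18: 5009 + 296 = 5305
vine 19: 5305 + 296 = 5601
vine 20: 5601 + 296 = 5897
vine 21: 5897 + 296 = 6193
vine 22: 6193 + 296 = 6489
vine 23: 6489 + 296 = 6785
vine 24: 6785 + 296 = 7081
vine 25: 7081 + 296 = 7377
vine 26: 7377 + 296 = 7673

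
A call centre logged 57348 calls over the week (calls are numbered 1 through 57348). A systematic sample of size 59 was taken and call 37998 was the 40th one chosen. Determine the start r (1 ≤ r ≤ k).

k = 57348/59 = 972
r = 37998 − (40−1)×972 = 37998 − 37908 = 90

90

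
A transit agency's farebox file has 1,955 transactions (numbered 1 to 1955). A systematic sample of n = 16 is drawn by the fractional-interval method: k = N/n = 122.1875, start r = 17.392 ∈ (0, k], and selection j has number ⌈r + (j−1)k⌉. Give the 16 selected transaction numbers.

j=1: r + 0k = 17.392 → ⌈·⌉ = 18
j=2: r + 1k = 139.5795 → ⌈·⌉ = 140
j=3: r + 2k = 261.767 → ⌈·⌉ = 262
j=4: r + 3k = 383.9545 → ⌈·⌉ = 384
j=5: r + 4k = 506.142 → ⌈·⌉ = 507
j=6: r + 5k = 628.3295 → ⌈·⌉ = 629
j=7: r + 6k = 750.517 → ⌈·⌉ = 751
j=8: r + 7k = 872.7045 → ⌈·⌉ = 873
j=9: r + 8k = 994.892 → ⌈·⌉ = 995
j=10: r + 9k = 1117.0795 → ⌈·⌉ = 1118
j=11: r + 10k = 1239.267 → ⌈·⌉ = 1240
j=12: r + 11k = 1361.4545 → ⌈·⌉ = 1362
j=13: r + 12k = 1483.642 → ⌈·⌉ = 1484
j=14: r + 13k = 1605.8295 → ⌈·⌉ = 1606
j=15: r + 14k = 1728.017 → ⌈·⌉ = 1729
j=16: r + 15k = 1850.2045 → ⌈·⌉ = 1851

18, 140, 262, 384, 507, 629, 751, 873, 995, 1118, 1240, 1362, 1484, 1606, 1729, 1851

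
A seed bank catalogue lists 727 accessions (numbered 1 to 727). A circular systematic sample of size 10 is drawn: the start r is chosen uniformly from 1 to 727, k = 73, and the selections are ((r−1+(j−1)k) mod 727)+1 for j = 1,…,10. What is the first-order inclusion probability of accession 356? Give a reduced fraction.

For each position j, as r ranges over 1…727 the j-th selection hits every accession exactly once, so accession 356 is selected for exactly 10 of the 727 starts.
Inclusion probability = 10/727.

10/727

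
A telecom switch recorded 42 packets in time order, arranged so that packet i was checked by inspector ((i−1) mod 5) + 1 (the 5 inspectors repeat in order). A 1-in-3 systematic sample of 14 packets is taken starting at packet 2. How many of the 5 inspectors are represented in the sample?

5

Consecutive selections differ by k = 3, so their inspector numbers differ by 3 mod 5 = 3.
gcd(3, 5) = 1, so the sample visits 5/1 = 5 distinct residues mod 5.
Start 2 is inspector 2; the inspectors hit are 1, 2, 3, 4, 5.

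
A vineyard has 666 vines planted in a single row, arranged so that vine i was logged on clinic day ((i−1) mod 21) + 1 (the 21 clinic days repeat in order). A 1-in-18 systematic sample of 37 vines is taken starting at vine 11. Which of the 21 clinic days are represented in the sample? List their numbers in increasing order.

2, 5, 8, 11, 14, 17, 20

Consecutive selections differ by k = 18, so their clinic day numbers differ by 18 mod 21 = 18.
gcd(18, 21) = 3, so the sample visits 21/3 = 7 distinct residues mod 21.
Start 11 is clinic day 11; the clinic days hit are 2, 5, 8, 11, 14, 17, 20.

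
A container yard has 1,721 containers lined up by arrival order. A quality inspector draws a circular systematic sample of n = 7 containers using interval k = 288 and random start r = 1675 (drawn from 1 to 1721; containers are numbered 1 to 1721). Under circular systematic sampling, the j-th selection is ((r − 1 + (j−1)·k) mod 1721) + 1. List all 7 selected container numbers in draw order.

Selection 1: 1675
Selection 2: 1675 + 288 = 1963 → 1963 − 1721 = 242
Selection 3: 242 + 288 = 530
Selection 4: 530 + 288 = 818
Selection 5: 818 + 288 = 1106
Selection 6: 1106 + 288 = 1394
Selection 7: 1394 + 288 = 1682

1675, 242, 530, 818, 1106, 1394, 1682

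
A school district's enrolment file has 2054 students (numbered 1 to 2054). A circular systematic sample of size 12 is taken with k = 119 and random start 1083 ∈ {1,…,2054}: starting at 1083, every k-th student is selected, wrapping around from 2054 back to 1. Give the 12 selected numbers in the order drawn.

Selection 1: 1083
Selection 2: 1083 + 119 = 1202
Selection 3: 1202 + 119 = 1321
Selection 4: 1321 + 119 = 1440
Selection 5: 1440 + 119 = 1559
Selection 6: 1559 + 119 = 1678
Selection 7: 1678 + 119 = 1797
Selection 8: 1797 + 119 = 1916
Selection 9: 1916 + 119 = 2035
Selection 10: 2035 + 119 = 2154 → 2154 − 2054 = 100
Selection 11: 100 + 119 = 219
Selection 12: 219 + 119 = 338

1083, 1202, 1321, 1440, 1559, 1678, 1797, 1916, 2035, 100, 219, 338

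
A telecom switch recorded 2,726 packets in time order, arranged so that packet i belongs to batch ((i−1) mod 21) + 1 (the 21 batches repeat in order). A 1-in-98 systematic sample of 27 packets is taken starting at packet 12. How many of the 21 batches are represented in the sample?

Consecutive selections differ by k = 98, so their batch numbers differ by 98 mod 21 = 14.
gcd(98, 21) = 7, so the sample visits 21/7 = 3 distinct residues mod 21.
Start 12 is batch 12; the batches hit are 5, 12, 19.

3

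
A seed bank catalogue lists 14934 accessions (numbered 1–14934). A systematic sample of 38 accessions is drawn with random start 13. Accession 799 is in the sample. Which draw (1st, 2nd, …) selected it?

3

k = 14934/38 = 393
position = (799 − 13)/393 + 1 = 786/393 + 1 = 2 + 1 = 3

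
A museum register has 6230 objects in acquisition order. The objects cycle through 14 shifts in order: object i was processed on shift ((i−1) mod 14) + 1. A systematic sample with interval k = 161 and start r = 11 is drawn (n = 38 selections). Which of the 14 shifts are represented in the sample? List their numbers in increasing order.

Consecutive selections differ by k = 161, so their shift numbers differ by 161 mod 14 = 7.
gcd(161, 14) = 7, so the sample visits 14/7 = 2 distinct residues mod 14.
Start 11 is shift 11; the shifts hit are 4, 11.

4, 11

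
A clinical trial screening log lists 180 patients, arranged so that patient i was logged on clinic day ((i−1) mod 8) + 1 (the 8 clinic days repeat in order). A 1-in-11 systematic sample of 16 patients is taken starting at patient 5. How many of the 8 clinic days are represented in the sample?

Consecutive selections differ by k = 11, so their clinic day numbers differ by 11 mod 8 = 3.
gcd(11, 8) = 1, so the sample visits 8/1 = 8 distinct residues mod 8.
Start 5 is clinic day 5; the clinic days hit are 1, 2, 3, 4, 5, 6, 7, 8.

8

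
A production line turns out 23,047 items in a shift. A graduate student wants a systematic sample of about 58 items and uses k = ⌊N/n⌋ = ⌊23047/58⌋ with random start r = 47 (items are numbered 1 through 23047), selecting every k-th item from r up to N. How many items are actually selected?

58

k = ⌊23047/58⌋ = 397
Achieved size = ⌊(23047 − 47)/397⌋ + 1 = ⌊23000/397⌋ + 1 = 57 + 1 = 58
(last selection: 47 + 57×397 = 22676 ≤ 23047; next would be 23073 > 23047)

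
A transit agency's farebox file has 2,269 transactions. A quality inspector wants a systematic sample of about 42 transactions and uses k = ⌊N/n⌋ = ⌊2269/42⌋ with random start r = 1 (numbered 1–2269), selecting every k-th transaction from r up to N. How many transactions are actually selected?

43

k = ⌊2269/42⌋ = 54
Achieved size = ⌊(2269 − 1)/54⌋ + 1 = ⌊2268/54⌋ + 1 = 42 + 1 = 43
(last selection: 1 + 42×54 = 2269 ≤ 2269; next would be 2323 > 2269)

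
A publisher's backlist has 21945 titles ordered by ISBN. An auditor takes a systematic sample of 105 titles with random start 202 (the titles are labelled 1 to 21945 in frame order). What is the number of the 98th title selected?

20475

k = 21945/105 = 209
98th selection = r + (98−1)·k = 202 + 97×209 = 202 + 20273 = 20475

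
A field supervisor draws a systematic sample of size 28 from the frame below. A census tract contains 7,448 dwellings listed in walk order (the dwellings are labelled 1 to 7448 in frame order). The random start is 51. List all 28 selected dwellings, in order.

51, 317, 583, 849, 1115, 1381, 1647, 1913, 2179, 2445, 2711, 2977, 3243, 3509, 3775, 4041, 4307, 4573, 4839, 5105, 5371, 5637, 5903, 6169, 6435, 6701, 6967, 7233

k = N/n = 7448/28 = 266
dwelling 1: 51
dwelling 2: 51 + 266 = 317
dwelling 3: 317 + 266 = 583
dwelling 4: 583 + 266 = 849
dwelling 5: 849 + 266 = 1115
dwelling 6: 1115 + 266 = 1381
dwelling 7: 1381 + 266 = 1647
dwelling 8: 1647 + 266 = 1913
dwelling 9: 1913 + 266 = 2179
dwelling 10: 2179 + 266 = 2445
dwelling 11: 2445 + 266 = 2711
dwelling 12: 2711 + 266 = 2977
dwelling 13: 2977 + 266 = 3243
dwelling 14: 3243 + 266 = 3509
dwelling 15: 3509 + 266 = 3775
dwelling 16: 3775 + 266 = 4041
dwelling 17: 4041 + 266 = 4307
dwelling 18: 4307 + 266 = 4573
dwelling 19: 4573 + 266 = 4839
dwelling 20: 4839 + 266 = 5105
dwelling 21: 5105 + 266 = 5371
dwelling 22: 5371 + 266 = 5637
dwelling 23: 5637 + 266 = 5903
dwelling 24: 5903 + 266 = 6169
dwelling 25: 6169 + 266 = 6435
dwelling 26: 6435 + 266 = 6701
dwelling 27: 6701 + 266 = 6967
dwelling 28: 6967 + 266 = 7233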